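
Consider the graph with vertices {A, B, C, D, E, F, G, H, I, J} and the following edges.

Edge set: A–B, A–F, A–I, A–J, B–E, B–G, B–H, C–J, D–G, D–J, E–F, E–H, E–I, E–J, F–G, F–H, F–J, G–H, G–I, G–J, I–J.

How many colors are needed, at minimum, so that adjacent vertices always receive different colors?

A, I, J are pairwise adjacent, so at least 3 colors are needed.
3 colors suffice: A=2, B=3, C=2, D=3, E=2, F=3, G=2, H=1, I=3, J=1. Each edge has distinct colors on its endpoints.

3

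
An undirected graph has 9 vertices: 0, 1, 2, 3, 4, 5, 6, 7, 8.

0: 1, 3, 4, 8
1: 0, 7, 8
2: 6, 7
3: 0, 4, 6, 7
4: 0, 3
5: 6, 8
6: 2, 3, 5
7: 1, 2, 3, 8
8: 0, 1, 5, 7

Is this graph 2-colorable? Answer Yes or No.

No

0, 3, 4 form a triangle, so at least 3 colors are needed.
So 2 colors are not enough.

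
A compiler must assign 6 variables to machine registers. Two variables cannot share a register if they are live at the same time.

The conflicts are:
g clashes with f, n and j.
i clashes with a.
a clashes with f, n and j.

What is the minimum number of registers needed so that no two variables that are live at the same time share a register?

g and j conflict, so at least 2 registers are needed.
2 registers suffice: register 1 → {g, a}; register 2 → {i, f, n, j}. No two conflicting variables share a register.

2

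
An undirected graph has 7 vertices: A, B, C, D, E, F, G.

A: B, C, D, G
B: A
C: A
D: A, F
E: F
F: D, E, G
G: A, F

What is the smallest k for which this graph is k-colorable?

A and C are adjacent, so at least 2 colors are needed.
2 colors suffice: color 1 → {A, F}; color 2 → {B, C, D, E, G}. No two adjacent vertices share a color.

2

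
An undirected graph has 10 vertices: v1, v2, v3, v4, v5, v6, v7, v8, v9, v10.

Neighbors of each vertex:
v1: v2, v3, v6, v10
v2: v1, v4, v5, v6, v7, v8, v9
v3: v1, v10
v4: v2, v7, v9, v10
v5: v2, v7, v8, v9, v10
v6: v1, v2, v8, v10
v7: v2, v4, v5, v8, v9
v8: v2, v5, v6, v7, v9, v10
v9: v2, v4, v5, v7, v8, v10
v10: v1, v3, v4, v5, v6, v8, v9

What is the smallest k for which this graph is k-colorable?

5

v2, v5, v7, v8, v9 form a clique, so at least 5 colors are needed.
5 colors suffice: v1=2, v2=1, v3=3, v4=2, v5=4, v6=3, v7=5, v8=2, v9=3, v10=1. Each edge has distinct colors on its endpoints.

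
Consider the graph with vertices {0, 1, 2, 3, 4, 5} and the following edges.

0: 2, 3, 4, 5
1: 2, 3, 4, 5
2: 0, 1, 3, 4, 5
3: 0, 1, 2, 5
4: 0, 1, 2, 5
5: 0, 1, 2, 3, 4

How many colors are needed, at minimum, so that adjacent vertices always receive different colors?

1, 2, 4, 5 form a clique, so at least 4 colors are needed.
4 colors suffice: color red → {5}; color blue → {2}; color green → {0, 1}; color yellow → {3, 4}. Every edge joins two different colors.

4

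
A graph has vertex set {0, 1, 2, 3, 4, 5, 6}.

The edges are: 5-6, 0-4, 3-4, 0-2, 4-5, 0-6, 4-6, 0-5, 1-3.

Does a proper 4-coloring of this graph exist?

The chromatic number is 4. 0, 4, 5, 6 are mutually adjacent (a clique of size 4), so at least 4 colors are needed.
4 colors suffice: color a → {1, 2, 4}; color b → {0, 3}; color c → {5}; color d → {6}.
That is already a proper 4-coloring.

Yes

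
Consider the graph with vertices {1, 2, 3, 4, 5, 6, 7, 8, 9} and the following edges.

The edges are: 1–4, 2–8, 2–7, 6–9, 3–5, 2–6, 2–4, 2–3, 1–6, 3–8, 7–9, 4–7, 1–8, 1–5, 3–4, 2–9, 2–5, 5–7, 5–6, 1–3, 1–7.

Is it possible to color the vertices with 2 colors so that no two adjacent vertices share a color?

2, 3, 8 form a triangle, so at least 3 colors are needed.
So 2 colors are not enough.

No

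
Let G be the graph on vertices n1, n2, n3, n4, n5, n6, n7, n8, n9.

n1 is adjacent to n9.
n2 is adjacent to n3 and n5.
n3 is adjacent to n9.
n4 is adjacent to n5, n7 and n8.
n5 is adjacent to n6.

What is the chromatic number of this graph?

2

n4 and n5 are adjacent, so at least 2 colors are needed.
One proper 2-coloring: n1=2, n2=1, n3=2, n4=1, n5=2, n6=1, n7=2, n8=2, n9=1. No two adjacent vertices share a color.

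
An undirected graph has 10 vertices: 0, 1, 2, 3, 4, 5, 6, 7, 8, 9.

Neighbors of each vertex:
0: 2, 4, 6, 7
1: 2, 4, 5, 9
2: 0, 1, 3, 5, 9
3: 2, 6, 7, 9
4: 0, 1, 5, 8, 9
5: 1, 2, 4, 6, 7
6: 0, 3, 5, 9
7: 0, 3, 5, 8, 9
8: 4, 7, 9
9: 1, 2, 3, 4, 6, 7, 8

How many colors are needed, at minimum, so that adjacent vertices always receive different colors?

3, 7, 9 are pairwise adjacent, so at least 3 colors are needed.
One proper 3-coloring: 0=red, 1=green, 2=blue, 3=green, 4=blue, 5=red, 6=blue, 7=blue, 8=green, 9=red. Each edge has distinct colors on its endpoints.

3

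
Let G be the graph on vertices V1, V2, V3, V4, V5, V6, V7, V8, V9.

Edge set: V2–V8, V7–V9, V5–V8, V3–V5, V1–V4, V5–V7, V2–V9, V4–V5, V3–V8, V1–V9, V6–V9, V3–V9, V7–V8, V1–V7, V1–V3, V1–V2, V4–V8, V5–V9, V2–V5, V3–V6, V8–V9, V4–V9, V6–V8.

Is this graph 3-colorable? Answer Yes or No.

V5, V7, V8, V9 are pairwise adjacent (a clique of size 4), so at least 4 colors are needed.
So 3 colors are not enough.

No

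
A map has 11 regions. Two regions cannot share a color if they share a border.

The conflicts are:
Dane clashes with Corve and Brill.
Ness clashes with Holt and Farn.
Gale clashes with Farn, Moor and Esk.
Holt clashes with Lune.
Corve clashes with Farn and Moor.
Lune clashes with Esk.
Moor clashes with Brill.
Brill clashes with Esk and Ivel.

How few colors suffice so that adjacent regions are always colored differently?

Dane and Corve conflict, so at least 2 colors are needed.
2 colors suffice: color 1 → {Ness, Gale, Corve, Lune, Brill}; color 2 → {Dane, Holt, Farn, Moor, Esk, Ivel}. Each listed conflict is separated.

2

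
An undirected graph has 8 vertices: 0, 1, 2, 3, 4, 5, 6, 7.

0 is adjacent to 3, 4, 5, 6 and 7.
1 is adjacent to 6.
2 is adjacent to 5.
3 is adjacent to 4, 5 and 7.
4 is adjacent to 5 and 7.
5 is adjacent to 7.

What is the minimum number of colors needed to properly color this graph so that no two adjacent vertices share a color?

0, 3, 4, 5, 7 form a clique, so at least 5 colors are needed.
5 colors suffice: color a → {5, 6}; color b → {0, 1, 2}; color c → {4}; color d → {7}; color e → {3}. No two adjacent vertices share a color.

5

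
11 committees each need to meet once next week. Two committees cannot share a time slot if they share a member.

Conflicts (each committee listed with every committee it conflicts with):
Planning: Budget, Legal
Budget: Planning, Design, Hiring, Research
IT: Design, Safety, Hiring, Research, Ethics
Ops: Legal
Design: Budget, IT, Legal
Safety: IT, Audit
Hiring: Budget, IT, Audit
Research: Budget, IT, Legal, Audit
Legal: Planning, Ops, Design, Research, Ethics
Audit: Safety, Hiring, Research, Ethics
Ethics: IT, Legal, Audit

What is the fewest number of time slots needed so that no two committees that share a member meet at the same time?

2

Audit and Ethics conflict, so at least 2 time slots are needed.
A valid assignment using 2 time slots: Planning=2, Budget=1, IT=1, Ops=2, Design=2, Safety=2, Hiring=2, Research=2, Legal=1, Audit=1, Ethics=2. No two conflicting committees share a time slot.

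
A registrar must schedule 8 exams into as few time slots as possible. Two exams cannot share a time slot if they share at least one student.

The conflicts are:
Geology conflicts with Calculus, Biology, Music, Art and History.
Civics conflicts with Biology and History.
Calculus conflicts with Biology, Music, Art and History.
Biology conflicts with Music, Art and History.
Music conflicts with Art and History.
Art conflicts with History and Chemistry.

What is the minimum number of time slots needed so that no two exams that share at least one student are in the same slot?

Geology, Calculus, Biology, Music, Art, History all conflict with each other, so at least 6 time slots are needed.
6 time slots suffice: time slot 1 → {Civics, Art}; time slot 2 → {History, Chemistry}; time slot 3 → {Biology}; time slot 4 → {Music}; time slot 5 → {Calculus}; time slot 6 → {Geology}. Every pair that conflicts lands in different time slots.

6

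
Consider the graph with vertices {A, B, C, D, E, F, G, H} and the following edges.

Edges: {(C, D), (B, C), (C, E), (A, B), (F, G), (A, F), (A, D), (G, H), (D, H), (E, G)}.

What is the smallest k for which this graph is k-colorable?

The cycle H-D-A-F-G-H has odd length 5, so it cannot be 2-colored; at least 3 colors are needed.
3 colors suffice: color 1 → {A, C, G}; color 2 → {B, D, E, F}; color 3 → {H}. No two adjacent vertices share a color.

3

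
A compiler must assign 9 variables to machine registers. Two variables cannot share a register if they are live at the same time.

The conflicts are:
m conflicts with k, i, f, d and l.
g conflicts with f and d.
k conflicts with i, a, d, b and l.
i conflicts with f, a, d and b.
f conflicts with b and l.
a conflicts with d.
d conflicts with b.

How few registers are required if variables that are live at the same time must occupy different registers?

k, i, d, b all conflict with each other, so at least 4 registers are needed.
4 registers suffice: register 1 → {k, f}; register 2 → {d, l}; register 3 → {g, i}; register 4 → {m, a, b}. Every pair that conflicts lands in different registers.

4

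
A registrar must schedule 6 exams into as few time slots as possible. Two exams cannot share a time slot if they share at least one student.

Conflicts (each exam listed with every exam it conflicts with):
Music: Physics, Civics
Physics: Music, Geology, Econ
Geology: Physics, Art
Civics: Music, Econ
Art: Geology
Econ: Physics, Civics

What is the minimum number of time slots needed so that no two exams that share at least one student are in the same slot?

Physics and Econ conflict, so at least 2 time slots are needed.
2 time slots suffice: Music=2, Physics=1, Geology=2, Civics=1, Art=1, Econ=2. Every pair that conflicts lands in different time slots.

2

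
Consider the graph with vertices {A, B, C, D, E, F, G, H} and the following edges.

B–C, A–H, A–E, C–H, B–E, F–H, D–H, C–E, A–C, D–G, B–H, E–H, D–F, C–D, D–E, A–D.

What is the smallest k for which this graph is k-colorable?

A, C, D, E, H are pairwise adjacent (a clique of size 5), so at least 5 colors are needed.
A valid assignment using 5 colors: A=5, B=1, C=3, D=1, E=4, F=3, G=2, H=2. Every edge joins two different colors.

5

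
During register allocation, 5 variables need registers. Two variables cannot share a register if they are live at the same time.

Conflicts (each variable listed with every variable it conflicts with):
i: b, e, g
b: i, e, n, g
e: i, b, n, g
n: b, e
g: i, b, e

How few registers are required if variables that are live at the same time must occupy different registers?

i, b, e, g are mutually in conflict, so at least 4 registers are needed.
4 registers suffice: register 1 → {b}; register 2 → {e}; register 3 → {i, n}; register 4 → {g}. Each listed conflict is separated.

4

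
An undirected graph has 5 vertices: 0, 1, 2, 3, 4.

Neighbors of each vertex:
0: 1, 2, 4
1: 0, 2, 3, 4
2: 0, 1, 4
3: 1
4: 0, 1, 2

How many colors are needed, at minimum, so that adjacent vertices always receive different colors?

0, 1, 2, 4 are pairwise adjacent (a clique of size 4), so at least 4 colors are needed.
One proper 4-coloring: 0=d, 1=a, 2=c, 3=b, 4=b. Every edge joins two different colors.

4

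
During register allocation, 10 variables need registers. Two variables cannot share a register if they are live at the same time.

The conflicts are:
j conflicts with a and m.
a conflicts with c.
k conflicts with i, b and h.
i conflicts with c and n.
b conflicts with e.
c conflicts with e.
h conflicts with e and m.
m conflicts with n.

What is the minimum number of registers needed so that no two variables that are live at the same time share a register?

3

The cycle k-h-e-c-i-k has odd length 5, so it cannot be 2-colored; at least 3 registers are needed.
3 registers suffice: register 1 → {a, i, e, m}; register 2 → {j, k, c, n}; register 3 → {b, h}. No two conflicting variables share a register.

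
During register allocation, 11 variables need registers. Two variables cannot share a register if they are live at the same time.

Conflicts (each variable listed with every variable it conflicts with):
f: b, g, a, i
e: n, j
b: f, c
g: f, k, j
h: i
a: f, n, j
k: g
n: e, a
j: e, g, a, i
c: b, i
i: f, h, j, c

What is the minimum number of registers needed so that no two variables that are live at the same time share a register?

c and i conflict, so at least 2 registers are needed.
2 registers suffice: register 1 → {e, b, g, a, i}; register 2 → {f, h, k, n, j, c}. Each listed conflict is separated.

2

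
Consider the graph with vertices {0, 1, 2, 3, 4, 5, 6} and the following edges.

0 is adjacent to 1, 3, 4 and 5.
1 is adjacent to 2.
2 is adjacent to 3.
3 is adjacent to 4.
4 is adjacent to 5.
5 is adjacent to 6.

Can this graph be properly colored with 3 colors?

The chromatic number is 3. 0, 3, 4 form a triangle, so at least 3 colors are needed.
3 colors suffice: color a → {0, 2, 6}; color b → {1, 3, 5}; color c → {4}.
That is already a proper 3-coloring.

Yes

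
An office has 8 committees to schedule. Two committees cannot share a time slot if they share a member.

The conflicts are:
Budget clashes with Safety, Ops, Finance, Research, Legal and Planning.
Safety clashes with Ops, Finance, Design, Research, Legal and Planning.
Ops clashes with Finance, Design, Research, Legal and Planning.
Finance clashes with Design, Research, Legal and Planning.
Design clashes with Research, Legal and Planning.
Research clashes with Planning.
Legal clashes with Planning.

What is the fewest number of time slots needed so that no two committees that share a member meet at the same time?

Safety, Ops, Finance, Design, Legal, Planning all conflict with each other, so at least 6 time slots are needed.
Using 6 time slots: Budget=6, Safety=2, Ops=3, Finance=4, Design=6, Research=5, Legal=5, Planning=1. Every pair that conflicts lands in different time slots.

6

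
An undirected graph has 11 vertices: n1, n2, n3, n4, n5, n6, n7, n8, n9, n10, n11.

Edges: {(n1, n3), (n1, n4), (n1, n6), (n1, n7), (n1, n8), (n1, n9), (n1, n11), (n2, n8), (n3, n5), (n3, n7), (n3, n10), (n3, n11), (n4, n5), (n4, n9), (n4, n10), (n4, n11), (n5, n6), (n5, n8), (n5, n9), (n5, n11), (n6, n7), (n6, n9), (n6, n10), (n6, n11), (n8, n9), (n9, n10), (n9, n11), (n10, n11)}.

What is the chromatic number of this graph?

n4, n5, n9, n11 are pairwise adjacent (a clique of size 4), so at least 4 colors are needed.
4 colors suffice: n1=2, n2=1, n3=1, n4=4, n5=2, n6=4, n7=3, n8=3, n9=1, n10=2, n11=3. Every edge joins two different colors.

4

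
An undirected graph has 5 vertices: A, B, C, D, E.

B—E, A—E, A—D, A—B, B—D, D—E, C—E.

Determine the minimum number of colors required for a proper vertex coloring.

A, B, D, E form a clique, so at least 4 colors are needed.
4 colors suffice: color red → {E}; color blue → {B, C}; color green → {D}; color yellow → {A}. No two adjacent vertices share a color.

4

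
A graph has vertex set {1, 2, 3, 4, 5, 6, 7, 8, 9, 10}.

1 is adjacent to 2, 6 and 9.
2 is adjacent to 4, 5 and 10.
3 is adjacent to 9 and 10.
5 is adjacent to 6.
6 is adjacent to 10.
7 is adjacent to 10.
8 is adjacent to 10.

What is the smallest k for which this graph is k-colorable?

The cycle 1-6-10-3-9-1 has odd length 5, so it cannot be 2-colored; at least 3 colors are needed.
3 colors suffice: color red → {1, 4, 5, 10}; color blue → {2, 3, 6, 7, 8}; color green → {9}. Each edge has distinct colors on its endpoints.

3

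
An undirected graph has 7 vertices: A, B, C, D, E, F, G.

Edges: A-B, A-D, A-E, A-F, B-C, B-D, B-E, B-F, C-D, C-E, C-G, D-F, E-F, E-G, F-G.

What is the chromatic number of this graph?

A, B, E, F are mutually adjacent (a clique of size 4), so at least 4 colors are needed.
A valid assignment using 4 colors: A=4, B=3, C=1, D=2, E=2, F=1, G=3. No two adjacent vertices share a color.

4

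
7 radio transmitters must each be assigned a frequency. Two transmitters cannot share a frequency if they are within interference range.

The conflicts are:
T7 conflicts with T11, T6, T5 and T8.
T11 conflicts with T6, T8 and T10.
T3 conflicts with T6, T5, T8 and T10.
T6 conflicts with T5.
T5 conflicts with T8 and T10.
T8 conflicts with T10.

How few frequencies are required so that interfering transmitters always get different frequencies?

4

T3, T5, T8, T10 all conflict with each other, so at least 4 frequencies are needed.
4 frequencies suffice: frequency 1 → {T6, T8}; frequency 2 → {T11, T5}; frequency 3 → {T7, T3}; frequency 4 → {T10}. Each listed conflict is separated.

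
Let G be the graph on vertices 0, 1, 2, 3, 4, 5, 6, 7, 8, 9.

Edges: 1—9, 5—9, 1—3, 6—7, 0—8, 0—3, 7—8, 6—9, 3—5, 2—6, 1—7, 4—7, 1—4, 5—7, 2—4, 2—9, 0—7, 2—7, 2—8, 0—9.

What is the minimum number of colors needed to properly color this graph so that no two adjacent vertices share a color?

0, 7, 8 form a triangle, so at least 3 colors are needed.
One proper 3-coloring: 0=b, 1=b, 2=b, 3=a, 4=c, 5=b, 6=c, 7=a, 8=c, 9=a. Every edge joins two different colors.

3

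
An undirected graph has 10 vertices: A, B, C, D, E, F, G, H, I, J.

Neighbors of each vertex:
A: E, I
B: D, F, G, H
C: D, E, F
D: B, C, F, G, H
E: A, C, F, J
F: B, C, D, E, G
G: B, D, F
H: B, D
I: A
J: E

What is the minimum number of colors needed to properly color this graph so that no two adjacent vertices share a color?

B, D, F, G are mutually adjacent (a clique of size 4), so at least 4 colors are needed.
4 colors suffice: color 1 → {A, F, H, J}; color 2 → {D, E, I}; color 3 → {B, C}; color 4 → {G}. Every edge joins two different colors.

4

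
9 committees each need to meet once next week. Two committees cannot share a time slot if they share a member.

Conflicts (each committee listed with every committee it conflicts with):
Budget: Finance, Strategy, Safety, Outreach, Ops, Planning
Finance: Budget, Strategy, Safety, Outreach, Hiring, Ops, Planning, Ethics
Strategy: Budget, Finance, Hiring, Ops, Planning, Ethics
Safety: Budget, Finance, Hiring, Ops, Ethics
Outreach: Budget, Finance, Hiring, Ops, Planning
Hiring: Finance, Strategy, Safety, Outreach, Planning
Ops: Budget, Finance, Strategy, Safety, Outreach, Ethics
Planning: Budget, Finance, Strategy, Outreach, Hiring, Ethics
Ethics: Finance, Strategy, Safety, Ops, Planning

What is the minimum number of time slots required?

4

Finance, Strategy, Ops, Ethics are mutually in conflict, so at least 4 time slots are needed.
4 time slots suffice: Budget=3, Finance=1, Strategy=4, Safety=4, Outreach=4, Hiring=3, Ops=2, Planning=2, Ethics=3. Every pair that conflicts lands in different time slots.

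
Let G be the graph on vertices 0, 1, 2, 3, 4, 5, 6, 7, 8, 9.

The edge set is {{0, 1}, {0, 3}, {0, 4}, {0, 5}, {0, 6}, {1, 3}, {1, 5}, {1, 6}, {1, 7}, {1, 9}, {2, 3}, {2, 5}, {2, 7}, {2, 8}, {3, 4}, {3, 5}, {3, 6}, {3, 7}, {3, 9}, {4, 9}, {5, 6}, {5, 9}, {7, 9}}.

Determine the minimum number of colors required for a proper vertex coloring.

0, 1, 3, 5, 6 are mutually adjacent (a clique of size 5), so at least 5 colors are needed.
A valid assignment using 5 colors: 0=d, 1=c, 2=c, 3=a, 4=b, 5=b, 6=e, 7=b, 8=a, 9=d. No two adjacent vertices share a color.

5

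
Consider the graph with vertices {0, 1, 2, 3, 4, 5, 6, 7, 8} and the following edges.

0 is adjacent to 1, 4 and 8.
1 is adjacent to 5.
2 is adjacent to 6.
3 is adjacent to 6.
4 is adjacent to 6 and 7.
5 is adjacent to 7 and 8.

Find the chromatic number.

3

The cycle 7-5-1-0-4-7 has odd length 5, so it cannot be 2-colored; at least 3 colors are needed.
3 colors suffice: color red → {2, 3, 4, 5}; color blue → {0, 6, 7}; color green → {1, 8}. No two adjacent vertices share a color.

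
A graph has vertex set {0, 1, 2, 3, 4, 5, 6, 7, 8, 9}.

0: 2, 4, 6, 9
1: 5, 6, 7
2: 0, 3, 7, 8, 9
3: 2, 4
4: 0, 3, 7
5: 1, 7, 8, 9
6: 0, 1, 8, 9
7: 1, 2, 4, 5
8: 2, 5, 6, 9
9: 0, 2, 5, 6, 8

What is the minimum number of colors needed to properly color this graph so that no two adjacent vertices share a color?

1, 5, 7 are mutually adjacent, so at least 3 colors are needed.
3 colors suffice: 0=c, 1=c, 2=b, 3=a, 4=b, 5=b, 6=b, 7=a, 8=c, 9=a. Every edge joins two different colors.

3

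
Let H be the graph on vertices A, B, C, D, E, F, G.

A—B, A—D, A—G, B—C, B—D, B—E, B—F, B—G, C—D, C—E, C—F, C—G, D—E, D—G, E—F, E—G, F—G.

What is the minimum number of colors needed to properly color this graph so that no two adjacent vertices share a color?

5

B, C, E, F, G are pairwise adjacent (a clique of size 5), so at least 5 colors are needed.
5 colors suffice: A=3, B=2, C=5, D=4, E=3, F=4, G=1. No two adjacent vertices share a color.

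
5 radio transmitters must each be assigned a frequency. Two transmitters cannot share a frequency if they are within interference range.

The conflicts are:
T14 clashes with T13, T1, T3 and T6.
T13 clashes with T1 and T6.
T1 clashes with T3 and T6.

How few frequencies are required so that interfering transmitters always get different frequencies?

T14, T13, T1, T6 pairwise conflict, so at least 4 frequencies are needed.
4 frequencies suffice: frequency 1 → {T14}; frequency 2 → {T1}; frequency 3 → {T13, T3}; frequency 4 → {T6}. Every pair that conflicts lands in different frequencies.

4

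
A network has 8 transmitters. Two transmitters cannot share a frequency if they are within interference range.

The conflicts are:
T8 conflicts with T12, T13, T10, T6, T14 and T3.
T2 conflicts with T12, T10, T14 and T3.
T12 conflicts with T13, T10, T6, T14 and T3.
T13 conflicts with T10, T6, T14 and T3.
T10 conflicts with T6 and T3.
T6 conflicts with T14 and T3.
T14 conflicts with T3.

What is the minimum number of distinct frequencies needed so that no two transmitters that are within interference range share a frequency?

T8, T12, T13, T6, T14, T3 are mutually in conflict, so at least 6 frequencies are needed.
6 frequencies suffice: frequency 1 → {T12}; frequency 2 → {T3}; frequency 3 → {T10, T14}; frequency 4 → {T2, T6}; frequency 5 → {T13}; frequency 6 → {T8}. Every pair that conflicts lands in different frequencies.

6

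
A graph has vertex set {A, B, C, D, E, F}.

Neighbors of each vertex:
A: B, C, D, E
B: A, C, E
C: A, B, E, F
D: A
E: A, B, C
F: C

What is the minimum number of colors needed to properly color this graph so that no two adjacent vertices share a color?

A, B, C, E form a clique, so at least 4 colors are needed.
4 colors suffice: A=red, B=yellow, C=blue, D=blue, E=green, F=red. No two adjacent vertices share a color.

4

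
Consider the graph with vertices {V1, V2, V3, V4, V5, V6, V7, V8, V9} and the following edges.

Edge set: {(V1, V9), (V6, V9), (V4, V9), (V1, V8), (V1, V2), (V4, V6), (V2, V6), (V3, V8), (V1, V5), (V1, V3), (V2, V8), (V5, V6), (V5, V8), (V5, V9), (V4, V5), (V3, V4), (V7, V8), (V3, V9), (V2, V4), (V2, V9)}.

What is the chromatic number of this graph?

V4, V5, V6, V9 form a clique, so at least 4 colors are needed.
4 colors suffice: color red → {V8, V9}; color blue → {V2, V3, V5, V7}; color green → {V1, V4}; color yellow → {V6}. No two adjacent vertices share a color.

4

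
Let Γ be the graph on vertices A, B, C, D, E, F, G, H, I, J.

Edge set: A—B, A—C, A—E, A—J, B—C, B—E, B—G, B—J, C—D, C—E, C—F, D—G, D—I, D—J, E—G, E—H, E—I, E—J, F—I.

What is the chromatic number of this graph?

4

A, B, E, J are pairwise adjacent (a clique of size 4), so at least 4 colors are needed.
A valid assignment using 4 colors: A=4, B=3, C=2, D=1, E=1, F=1, G=2, H=2, I=2, J=2. Every edge joins two different colors.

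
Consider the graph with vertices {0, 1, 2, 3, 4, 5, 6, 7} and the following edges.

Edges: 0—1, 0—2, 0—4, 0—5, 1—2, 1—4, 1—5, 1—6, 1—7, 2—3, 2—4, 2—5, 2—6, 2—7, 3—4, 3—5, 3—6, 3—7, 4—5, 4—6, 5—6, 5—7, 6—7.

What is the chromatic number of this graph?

5

2, 3, 4, 5, 6 form a clique, so at least 5 colors are needed.
A valid assignment using 5 colors: 0=c, 1=e, 2=a, 3=e, 4=d, 5=b, 6=c, 7=d. Each edge has distinct colors on its endpoints.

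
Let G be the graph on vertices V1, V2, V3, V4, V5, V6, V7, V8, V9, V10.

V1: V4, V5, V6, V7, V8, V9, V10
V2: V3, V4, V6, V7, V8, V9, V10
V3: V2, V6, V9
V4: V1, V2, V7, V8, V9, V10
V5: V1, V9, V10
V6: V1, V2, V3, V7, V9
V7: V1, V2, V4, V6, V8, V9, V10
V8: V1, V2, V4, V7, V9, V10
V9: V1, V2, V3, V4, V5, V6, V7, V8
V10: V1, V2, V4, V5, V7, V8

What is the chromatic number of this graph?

5

V1, V4, V7, V8, V10 form a clique, so at least 5 colors are needed.
One proper 5-coloring: V1=2, V2=2, V3=3, V4=4, V5=3, V6=4, V7=3, V8=5, V9=1, V10=1. No two adjacent vertices share a color.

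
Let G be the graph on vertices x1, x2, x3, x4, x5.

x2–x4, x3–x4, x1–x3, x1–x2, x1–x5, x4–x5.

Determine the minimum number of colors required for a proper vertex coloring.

x1 and x2 are adjacent, so at least 2 colors are needed.
A valid assignment using 2 colors: x1=1, x2=2, x3=2, x4=1, x5=2. Each edge has distinct colors on its endpoints.

2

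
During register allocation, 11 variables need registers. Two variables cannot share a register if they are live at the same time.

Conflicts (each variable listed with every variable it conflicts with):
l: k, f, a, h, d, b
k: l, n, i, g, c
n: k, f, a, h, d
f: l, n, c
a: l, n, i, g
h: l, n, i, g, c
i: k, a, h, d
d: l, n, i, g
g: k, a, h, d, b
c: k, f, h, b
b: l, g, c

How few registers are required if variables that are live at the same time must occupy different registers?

h and c conflict, so at least 2 registers are needed.
2 registers suffice: register 1 → {l, n, i, g, c}; register 2 → {k, f, a, h, d, b}. Every pair that conflicts lands in different registers.

2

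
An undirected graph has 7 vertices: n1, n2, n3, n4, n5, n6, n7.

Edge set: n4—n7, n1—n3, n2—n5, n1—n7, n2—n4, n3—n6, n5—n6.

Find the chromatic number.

3

The cycle n3-n1-n7-n4-n2-n5-n6-n3 has odd length 7, so it cannot be 2-colored; at least 3 colors are needed.
3 colors suffice: color red → {n3, n4, n5}; color blue → {n1, n2, n6}; color green → {n7}. Every edge joins two different colors.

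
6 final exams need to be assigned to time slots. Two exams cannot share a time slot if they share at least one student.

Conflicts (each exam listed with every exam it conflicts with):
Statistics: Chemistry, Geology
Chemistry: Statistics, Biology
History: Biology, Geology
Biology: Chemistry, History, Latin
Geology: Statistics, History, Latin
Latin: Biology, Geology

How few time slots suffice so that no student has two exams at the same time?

3

The cycle Chemistry-Statistics-Geology-Latin-Biology-Chemistry has odd length 5, so it cannot be 2-colored; at least 3 time slots are needed.
3 time slots suffice: time slot 1 → {Biology, Geology}; time slot 2 → {Chemistry, History, Latin}; time slot 3 → {Statistics}. No two conflicting exams share a time slot.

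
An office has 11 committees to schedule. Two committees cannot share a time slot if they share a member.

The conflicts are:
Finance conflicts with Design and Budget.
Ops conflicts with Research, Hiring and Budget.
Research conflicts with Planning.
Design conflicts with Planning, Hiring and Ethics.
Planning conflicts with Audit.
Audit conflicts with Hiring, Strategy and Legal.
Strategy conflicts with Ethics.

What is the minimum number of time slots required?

The cycle Research-Planning-Audit-Hiring-Ops-Research has odd length 5, so it cannot be 2-colored; at least 3 time slots are needed.
3 time slots suffice: time slot 1 → {Ops, Design, Audit}; time slot 2 → {Planning, Hiring, Budget, Strategy, Legal}; time slot 3 → {Finance, Research, Ethics}. Each listed conflict is separated.

3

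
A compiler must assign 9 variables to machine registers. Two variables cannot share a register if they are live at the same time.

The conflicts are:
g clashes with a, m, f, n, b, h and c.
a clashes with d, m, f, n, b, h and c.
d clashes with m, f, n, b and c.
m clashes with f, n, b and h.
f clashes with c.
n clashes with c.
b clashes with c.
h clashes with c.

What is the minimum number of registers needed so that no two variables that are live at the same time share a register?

a, d, m, f all conflict with each other, so at least 4 registers are needed.
4 registers suffice: g=3, a=1, d=3, m=2, f=4, n=4, b=4, h=4, c=2. Every pair that conflicts lands in different registers.

4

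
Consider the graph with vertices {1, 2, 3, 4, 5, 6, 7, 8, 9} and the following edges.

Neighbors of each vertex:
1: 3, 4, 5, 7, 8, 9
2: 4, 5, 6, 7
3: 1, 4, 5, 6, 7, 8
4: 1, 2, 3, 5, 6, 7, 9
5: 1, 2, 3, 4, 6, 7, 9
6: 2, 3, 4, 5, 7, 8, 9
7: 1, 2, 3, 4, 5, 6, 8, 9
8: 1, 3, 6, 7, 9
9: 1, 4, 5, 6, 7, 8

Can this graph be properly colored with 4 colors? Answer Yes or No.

4, 5, 6, 7, 9 are mutually adjacent (a clique of size 5), so at least 5 colors are needed.
So 4 colors are not enough.

No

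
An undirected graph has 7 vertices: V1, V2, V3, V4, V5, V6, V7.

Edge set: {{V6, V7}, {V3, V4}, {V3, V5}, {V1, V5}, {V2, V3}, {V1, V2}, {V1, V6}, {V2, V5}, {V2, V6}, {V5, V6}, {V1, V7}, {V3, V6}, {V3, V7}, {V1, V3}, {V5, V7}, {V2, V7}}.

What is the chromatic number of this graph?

6

V1, V2, V3, V5, V6, V7 are mutually adjacent (a clique of size 6), so at least 6 colors are needed.
A valid assignment using 6 colors: V1=6, V2=2, V3=1, V4=2, V5=4, V6=3, V7=5. Each edge has distinct colors on its endpoints.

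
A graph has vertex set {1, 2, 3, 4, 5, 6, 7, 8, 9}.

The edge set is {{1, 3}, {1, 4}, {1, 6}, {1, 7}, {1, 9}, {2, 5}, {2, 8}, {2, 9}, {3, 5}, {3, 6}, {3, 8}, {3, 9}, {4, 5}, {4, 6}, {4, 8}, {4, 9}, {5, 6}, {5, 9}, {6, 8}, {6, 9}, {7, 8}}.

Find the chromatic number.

4

1, 4, 6, 9 are pairwise adjacent (a clique of size 4), so at least 4 colors are needed.
4 colors suffice: color a → {8, 9}; color b → {2, 6, 7}; color c → {3, 4}; color d → {1, 5}. Each edge has distinct colors on its endpoints.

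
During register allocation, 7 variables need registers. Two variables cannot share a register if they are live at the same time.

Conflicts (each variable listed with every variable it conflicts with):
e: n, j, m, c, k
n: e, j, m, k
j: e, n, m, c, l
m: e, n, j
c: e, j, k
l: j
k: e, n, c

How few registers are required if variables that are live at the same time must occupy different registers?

e, n, j, m all conflict with each other, so at least 4 registers are needed.
4 registers suffice: register 1 → {j, k}; register 2 → {e, l}; register 3 → {n, c}; register 4 → {m}. No two conflicting variables share a register.

4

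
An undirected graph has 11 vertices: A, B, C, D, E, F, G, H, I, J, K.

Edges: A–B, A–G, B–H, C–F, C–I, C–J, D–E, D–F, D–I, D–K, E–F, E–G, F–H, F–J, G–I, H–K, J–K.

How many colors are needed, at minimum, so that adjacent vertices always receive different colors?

3

D, E, F form a triangle, so at least 3 colors are needed.
3 colors suffice: A=2, B=1, C=2, D=2, E=3, F=1, G=1, H=2, I=3, J=3, K=1. No two adjacent vertices share a color.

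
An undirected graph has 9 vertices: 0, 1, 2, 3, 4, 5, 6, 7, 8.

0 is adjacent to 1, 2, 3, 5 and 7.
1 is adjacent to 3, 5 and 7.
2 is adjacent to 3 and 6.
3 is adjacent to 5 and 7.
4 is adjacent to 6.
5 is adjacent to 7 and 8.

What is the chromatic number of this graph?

0, 1, 3, 5, 7 are pairwise adjacent (a clique of size 5), so at least 5 colors are needed.
One proper 5-coloring: 0=b, 1=d, 2=a, 3=c, 4=a, 5=a, 6=b, 7=e, 8=b. Every edge joins two different colors.

5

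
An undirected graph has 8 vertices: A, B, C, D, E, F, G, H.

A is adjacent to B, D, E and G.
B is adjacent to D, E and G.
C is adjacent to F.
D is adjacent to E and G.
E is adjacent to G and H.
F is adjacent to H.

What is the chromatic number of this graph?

5

A, B, D, E, G are pairwise adjacent (a clique of size 5), so at least 5 colors are needed.
A valid assignment using 5 colors: A=blue, B=green, C=blue, D=purple, E=red, F=red, G=yellow, H=blue. Every edge joins two different colors.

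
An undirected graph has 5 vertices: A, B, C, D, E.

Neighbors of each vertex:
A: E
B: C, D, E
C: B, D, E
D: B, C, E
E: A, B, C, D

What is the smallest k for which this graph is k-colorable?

B, C, D, E are pairwise adjacent (a clique of size 4), so at least 4 colors are needed.
4 colors suffice: color 1 → {E}; color 2 → {A, D}; color 3 → {C}; color 4 → {B}. Each edge has distinct colors on its endpoints.

4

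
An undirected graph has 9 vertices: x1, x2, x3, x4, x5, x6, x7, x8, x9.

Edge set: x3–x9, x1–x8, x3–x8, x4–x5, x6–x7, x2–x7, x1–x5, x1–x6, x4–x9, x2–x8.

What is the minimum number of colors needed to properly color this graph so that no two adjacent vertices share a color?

3

The cycle x2-x8-x1-x6-x7-x2 has odd length 5, so it cannot be 2-colored; at least 3 colors are needed.
A valid assignment using 3 colors: x1=R, x2=G, x3=R, x4=R, x5=B, x6=B, x7=R, x8=B, x9=B. Every edge joins two different colors.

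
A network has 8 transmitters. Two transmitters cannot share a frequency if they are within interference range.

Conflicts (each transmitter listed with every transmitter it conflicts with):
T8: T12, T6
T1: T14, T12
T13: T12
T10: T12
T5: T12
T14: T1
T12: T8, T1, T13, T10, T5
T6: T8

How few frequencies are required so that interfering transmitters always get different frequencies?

T1 and T12 conflict, so at least 2 frequencies are needed.
2 frequencies suffice: frequency 1 → {T14, T12, T6}; frequency 2 → {T8, T1, T13, T10, T5}. Each listed conflict is separated.

2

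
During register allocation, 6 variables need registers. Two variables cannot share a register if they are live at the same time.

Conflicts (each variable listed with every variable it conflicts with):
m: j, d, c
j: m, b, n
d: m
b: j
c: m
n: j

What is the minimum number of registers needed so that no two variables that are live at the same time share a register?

2

m and j conflict, so at least 2 registers are needed.
2 registers suffice: register 1 → {m, b, n}; register 2 → {j, d, c}. Every pair that conflicts lands in different registers.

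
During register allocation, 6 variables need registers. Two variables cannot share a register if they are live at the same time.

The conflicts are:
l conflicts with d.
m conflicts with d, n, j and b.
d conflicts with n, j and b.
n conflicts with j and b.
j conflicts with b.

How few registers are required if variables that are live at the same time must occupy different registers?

m, d, n, j, b are mutually in conflict, so at least 5 registers are needed.
A valid assignment using 5 registers: l=2, m=5, d=1, n=4, j=2, b=3. Each listed conflict is separated.

5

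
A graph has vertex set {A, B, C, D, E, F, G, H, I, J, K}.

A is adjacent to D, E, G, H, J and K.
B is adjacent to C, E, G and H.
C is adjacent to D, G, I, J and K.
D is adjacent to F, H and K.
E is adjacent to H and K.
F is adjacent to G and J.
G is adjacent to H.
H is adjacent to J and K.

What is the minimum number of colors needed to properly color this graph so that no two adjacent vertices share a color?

A, E, H, K are mutually adjacent (a clique of size 4), so at least 4 colors are needed.
A valid assignment using 4 colors: A=blue, B=blue, C=red, D=green, E=green, F=red, G=green, H=red, I=blue, J=green, K=yellow. Every edge joins two different colors.

4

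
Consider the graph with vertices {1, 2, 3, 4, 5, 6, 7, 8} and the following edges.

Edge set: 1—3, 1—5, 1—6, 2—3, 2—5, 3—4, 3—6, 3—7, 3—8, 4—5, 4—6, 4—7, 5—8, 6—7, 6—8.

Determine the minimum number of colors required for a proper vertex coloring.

3, 4, 6, 7 form a clique, so at least 4 colors are needed.
A valid assignment using 4 colors: 1=green, 2=blue, 3=red, 4=green, 5=red, 6=blue, 7=yellow, 8=green. Every edge joins two different colors.

4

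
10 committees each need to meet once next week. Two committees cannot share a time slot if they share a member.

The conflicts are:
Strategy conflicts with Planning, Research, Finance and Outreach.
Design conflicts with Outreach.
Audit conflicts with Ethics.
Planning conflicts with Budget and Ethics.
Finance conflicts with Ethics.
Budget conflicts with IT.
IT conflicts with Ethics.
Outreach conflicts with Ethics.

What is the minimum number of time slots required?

2

Strategy and Finance conflict, so at least 2 time slots are needed.
Using 2 time slots: Strategy=1, Design=1, Audit=2, Planning=2, Research=2, Finance=2, Budget=1, IT=2, Outreach=2, Ethics=1. Each listed conflict is separated.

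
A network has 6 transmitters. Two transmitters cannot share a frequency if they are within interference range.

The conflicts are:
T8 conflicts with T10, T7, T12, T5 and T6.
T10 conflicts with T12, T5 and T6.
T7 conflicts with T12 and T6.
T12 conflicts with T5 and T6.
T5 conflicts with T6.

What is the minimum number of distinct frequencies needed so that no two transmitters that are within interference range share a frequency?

5

T8, T10, T12, T5, T6 are mutually in conflict, so at least 5 frequencies are needed.
A valid assignment using 5 frequencies: T8=1, T10=5, T7=4, T12=3, T5=4, T6=2. Each listed conflict is separated.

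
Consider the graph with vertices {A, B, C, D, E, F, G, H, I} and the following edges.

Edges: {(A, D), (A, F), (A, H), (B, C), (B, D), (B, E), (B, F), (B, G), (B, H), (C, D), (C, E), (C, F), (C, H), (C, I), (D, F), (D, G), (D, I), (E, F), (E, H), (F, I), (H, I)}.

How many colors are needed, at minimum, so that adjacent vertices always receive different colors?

C, D, F, I are pairwise adjacent (a clique of size 4), so at least 4 colors are needed.
4 colors suffice: color 1 → {F, G, H}; color 2 → {D, E}; color 3 → {A, B, I}; color 4 → {C}. Each edge has distinct colors on its endpoints.

4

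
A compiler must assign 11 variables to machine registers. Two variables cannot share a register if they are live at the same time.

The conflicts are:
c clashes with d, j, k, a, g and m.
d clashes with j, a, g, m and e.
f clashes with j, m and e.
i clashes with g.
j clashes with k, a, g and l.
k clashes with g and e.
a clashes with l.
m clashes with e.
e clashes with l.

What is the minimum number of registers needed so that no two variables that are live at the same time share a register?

c, j, k, g pairwise conflict, so at least 4 registers are needed.
4 registers suffice: register 1 → {i, j, e}; register 2 → {c, f, l}; register 3 → {d, k}; register 4 → {a, g, m}. Each listed conflict is separated.

4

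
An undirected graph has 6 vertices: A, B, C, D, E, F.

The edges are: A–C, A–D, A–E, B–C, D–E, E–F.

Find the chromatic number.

3

A, D, E are pairwise adjacent, so at least 3 colors are needed.
3 colors suffice: color red → {C, E}; color blue → {A, B, F}; color green → {D}. No two adjacent vertices share a color.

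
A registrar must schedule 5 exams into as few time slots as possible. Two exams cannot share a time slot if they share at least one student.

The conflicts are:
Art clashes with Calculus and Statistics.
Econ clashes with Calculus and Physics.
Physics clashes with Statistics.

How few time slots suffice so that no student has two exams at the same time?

3

The cycle Art-Calculus-Econ-Physics-Statistics-Art has odd length 5, so it cannot be 2-colored; at least 3 time slots are needed.
3 time slots suffice: time slot 1 → {Econ, Statistics}; time slot 2 → {Calculus, Physics}; time slot 3 → {Art}. Each listed conflict is separated.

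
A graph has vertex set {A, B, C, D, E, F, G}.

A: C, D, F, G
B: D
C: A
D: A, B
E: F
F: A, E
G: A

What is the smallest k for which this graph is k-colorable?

A and F are adjacent, so at least 2 colors are needed.
One proper 2-coloring: A=red, B=red, C=blue, D=blue, E=red, F=blue, G=blue. No two adjacent vertices share a color.

2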